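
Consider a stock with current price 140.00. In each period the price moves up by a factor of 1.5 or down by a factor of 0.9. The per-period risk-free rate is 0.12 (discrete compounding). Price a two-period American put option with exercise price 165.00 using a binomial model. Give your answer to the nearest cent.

25.00

Risk-neutral probability p = (1 + 0.12 − 0.9)/(1.5 − 0.9) = 0.2200/0.6000 = 0.3667
Terminal stock prices: S_uu = 315, S_ud = 189, S_dd = 113.4
Terminal payoffs (K − S): max(-150, 0) = 0, max(-24, 0) = 0, max(51.6, 0) = 51.6
Node u (S = 210): continuation = 1/1.12·[0.3667·0.0000 + 0.6333·0.0000] = 0.0000; exercise value = 0.0000 ≤ continuation, so V_u = 0.0000
Node d (S = 126): continuation = 1/1.12·[0.3667·0.0000 + 0.6333·51.6000] = 29.1786; exercise value = 39.0000 > continuation, so V_d = 39.0000 (exercise)
Node 0 (S = 140): continuation = 1/1.12·[0.3667·0.0000 + 0.6333·39.0000] = 22.0536; exercise value = 25.0000 > continuation, so V_0 = 25.0000 (exercise)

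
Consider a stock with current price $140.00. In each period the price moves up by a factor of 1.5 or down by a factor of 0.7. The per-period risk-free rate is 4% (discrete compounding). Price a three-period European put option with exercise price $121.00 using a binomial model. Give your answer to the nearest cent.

$19.12

Risk-neutral probability p = (1 + 0.04 − 0.7)/(1.5 − 0.7) = 0.3400/0.8000 = 0.4250
Terminal stock prices: S_uuu = 472.5, S_uud = 220.5, S_udd = 102.9, S_ddd = 48.02
Terminal payoffs (K − S): max(-351.5, 0) = 0, max(-99.5, 0) = 0, max(18.1, 0) = 18.1, max(72.98, 0) = 72.98
Node uu (S = 315): V_uu = 1/1.04·[0.4250·0.0000 + 0.5750·0.0000] = 0.0000
Node ud (S = 147): V_ud = 1/1.04·[0.4250·0.0000 + 0.5750·18.1000] = 10.0072
Node dd (S = 68.6): V_dd = 1/1.04·[0.4250·18.1000 + 0.5750·72.9800] = 47.7462
Node u (S = 210): V_u = 1/1.04·[0.4250·0.0000 + 0.5750·10.0072] = 5.5328
Node d (S = 98): V_d = 1/1.04·[0.4250·10.0072 + 0.5750·47.7462] = 30.4876
Node 0 (S = 140): V_0 = 1/1.04·[0.4250·5.5328 + 0.5750·30.4876] = 19.1171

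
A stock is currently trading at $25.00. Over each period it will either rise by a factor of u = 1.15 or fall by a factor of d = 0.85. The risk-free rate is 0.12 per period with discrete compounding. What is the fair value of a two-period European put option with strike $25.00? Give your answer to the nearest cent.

Risk-neutral probability p = (1 + 0.12 − 0.85)/(1.15 − 0.85) = 0.2700/0.3000 = 0.9000
Terminal stock prices: S_uu = 33.06, S_ud = 24.44, S_dd = 18.06
Terminal payoffs (K − S): max(-8.062, 0) = 0, max(0.5625, 0) = 0.5625, max(6.938, 0) = 6.938
Node u (S = 28.75): V_u = 1/1.12·[0.9000·0.0000 + 0.1000·0.5625] = 0.0502
Node d (S = 21.25): V_d = 1/1.12·[0.9000·0.5625 + 0.1000·6.9375] = 1.0714
Node 0 (S = 25): V_0 = 1/1.12·[0.9000·0.0502 + 0.1000·1.0714] = 0.1360

$0.14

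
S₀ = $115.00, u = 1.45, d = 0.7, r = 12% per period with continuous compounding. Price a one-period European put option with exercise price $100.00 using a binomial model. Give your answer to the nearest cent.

Risk-neutral probability p = (e^0.12 − 0.7)/(1.45 − 0.7) = 0.4275/0.7500 = 0.5700
Terminal stock prices: S_u = 166.8, S_d = 80.5
Terminal payoffs (K − S): max(-66.75, 0) = 0, max(19.5, 0) = 19.5
Node 0 (S = 115): V_0 = e^(−0.12)·[0.5700·0.0000 + 0.4300·19.5000] = 7.4369

$7.44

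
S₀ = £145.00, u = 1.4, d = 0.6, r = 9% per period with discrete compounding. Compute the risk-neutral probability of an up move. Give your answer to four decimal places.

Risk-neutral probability p = (1 + 0.09 − 0.6)/(1.4 − 0.6) = 0.4900/0.8000 = 0.6125

p = 0.6125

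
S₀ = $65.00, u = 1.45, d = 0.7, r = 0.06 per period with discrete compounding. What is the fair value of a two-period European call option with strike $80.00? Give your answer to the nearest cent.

$11.62

Risk-neutral probability p = (1 + 0.06 − 0.7)/(1.45 − 0.7) = 0.3600/0.7500 = 0.4800
Terminal stock prices: S_uu = 136.7, S_ud = 65.97, S_dd = 31.85
Terminal payoffs (S − K): max(56.66, 0) = 56.66, max(-14.03, 0) = 0, max(-48.15, 0) = 0
Node u (S = 94.25): V_u = 1/1.06·[0.4800·56.6625 + 0.5200·0.0000] = 25.6585
Node d (S = 45.5): V_d = 1/1.06·[0.4800·0.0000 + 0.5200·0.0000] = 0.0000
Node 0 (S = 65): V_0 = 1/1.06·[0.4800·25.6585 + 0.5200·0.0000] = 11.6189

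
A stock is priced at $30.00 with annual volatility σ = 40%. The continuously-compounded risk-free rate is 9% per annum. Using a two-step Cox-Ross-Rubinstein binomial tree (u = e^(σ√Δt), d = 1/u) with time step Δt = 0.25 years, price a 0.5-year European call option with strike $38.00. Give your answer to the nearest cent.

CRR parameters: u = e^(σ√Δt) = e^(0.4·√0.25) = 1.2214, d = 1/u = 0.8187
Per-period rate: rΔt = 0.09·0.25 = 0.0225, so R = e^0.0225 = 1.0228
Risk-neutral probability p = (e^0.0225 − 0.8187)/(1.2214 − 0.8187) = 0.2040/0.4027 = 0.5067
Terminal stock prices: S_uu = 44.75, S_ud = 30, S_dd = 20.11
Terminal payoffs (S − K): max(6.755, 0) = 6.755, max(-8, 0) = 0, max(-17.89, 0) = 0
Node u (S = 36.64): V_u = e^(−0.0225)·[0.5067·6.7547 + 0.4933·0.0000] = 3.3463
Node d (S = 24.56): V_d = e^(−0.0225)·[0.5067·0.0000 + 0.4933·0.0000] = 0.0000
Node 0 (S = 30): V_0 = e^(−0.0225)·[0.5067·3.3463 + 0.4933·0.0000] = 1.6578

$1.66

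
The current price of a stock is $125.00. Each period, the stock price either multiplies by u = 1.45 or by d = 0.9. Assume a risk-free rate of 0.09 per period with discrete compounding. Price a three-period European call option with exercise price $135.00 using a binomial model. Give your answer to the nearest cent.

Risk-neutral probability p = (1 + 0.09 − 0.9)/(1.45 − 0.9) = 0.1900/0.5500 = 0.3455
Terminal stock prices: S_uuu = 381.1, S_uud = 236.5, S_udd = 146.8, S_ddd = 91.13
Terminal payoffs (S − K): max(246.1, 0) = 246.1, max(101.5, 0) = 101.5, max(11.81, 0) = 11.81, max(-43.87, 0) = 0
Node uu (S = 262.8): V_uu = 1/1.09·[0.3455·246.0781 + 0.6545·101.5312] = 138.9593
Node ud (S = 163.1): V_ud = 1/1.09·[0.3455·101.5312 + 0.6545·11.8125] = 39.2718
Node dd (S = 101.2): V_dd = 1/1.09·[0.3455·11.8125 + 0.6545·0.0000] = 3.7437
Node u (S = 181.2): V_u = 1/1.09·[0.3455·138.9593 + 0.6545·39.2718] = 67.6232
Node d (S = 112.5): V_d = 1/1.09·[0.3455·39.2718 + 0.6545·3.7437] = 14.6946
Node 0 (S = 125): V_0 = 1/1.09·[0.3455·67.6232 + 0.6545·14.6946] = 30.2560

$30.26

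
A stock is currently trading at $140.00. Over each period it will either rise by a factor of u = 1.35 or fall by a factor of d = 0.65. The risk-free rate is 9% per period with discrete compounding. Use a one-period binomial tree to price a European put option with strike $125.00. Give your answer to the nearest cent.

Risk-neutral probability p = (1 + 0.09 − 0.65)/(1.35 − 0.65) = 0.4400/0.7000 = 0.6286
Terminal stock prices: S_u = 189, S_d = 91
Terminal payoffs (K − S): max(-64, 0) = 0, max(34, 0) = 34
Node 0 (S = 140): V_0 = 1/1.09·[0.6286·0.0000 + 0.3714·34.0000] = 11.5858

$11.59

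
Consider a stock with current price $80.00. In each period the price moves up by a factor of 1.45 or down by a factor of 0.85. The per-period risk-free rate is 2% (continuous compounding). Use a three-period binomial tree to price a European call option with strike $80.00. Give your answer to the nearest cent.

$15.34

Risk-neutral probability p = (e^0.02 − 0.85)/(1.45 − 0.85) = 0.1702/0.6000 = 0.2837
Terminal stock prices: S_uuu = 243.9, S_uud = 143, S_udd = 83.81, S_ddd = 49.13
Terminal payoffs (S − K): max(163.9, 0) = 163.9, max(62.97, 0) = 62.97, max(3.81, 0) = 3.81, max(-30.87, 0) = 0
Node uu (S = 168.2): V_uu = e^(−0.02)·[0.2837·163.8900 + 0.7163·62.9700] = 89.7841
Node ud (S = 98.6): V_ud = e^(−0.02)·[0.2837·62.9700 + 0.7163·3.8100] = 20.1841
Node dd (S = 57.8): V_dd = e^(−0.02)·[0.2837·3.8100 + 0.7163·0.0000] = 1.0594
Node u (S = 116): V_u = e^(−0.02)·[0.2837·89.7841 + 0.7163·20.1841] = 39.1368
Node d (S = 68): V_d = e^(−0.02)·[0.2837·20.1841 + 0.7163·1.0594] = 6.3561
Node 0 (S = 80): V_0 = e^(−0.02)·[0.2837·39.1368 + 0.7163·6.3561] = 15.3450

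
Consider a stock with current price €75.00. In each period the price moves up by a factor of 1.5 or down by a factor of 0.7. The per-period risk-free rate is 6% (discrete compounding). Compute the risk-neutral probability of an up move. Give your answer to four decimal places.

Risk-neutral probability p = (1 + 0.06 − 0.7)/(1.5 − 0.7) = 0.3600/0.8000 = 0.4500

p = 0.4500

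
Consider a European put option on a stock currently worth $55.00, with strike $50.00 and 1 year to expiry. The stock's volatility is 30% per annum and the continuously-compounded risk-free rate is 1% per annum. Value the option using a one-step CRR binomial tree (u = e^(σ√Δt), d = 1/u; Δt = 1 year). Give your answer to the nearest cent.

CRR parameters: u = e^(σ√Δt) = e^(0.3·√1) = 1.3499, d = 1/u = 0.7408
Per-period rate: rΔt = 0.01·1 = 0.01, so R = e^0.01 = 1.0101
Risk-neutral probability p = (e^0.01 − 0.7408)/(1.3499 − 0.7408) = 0.2692/0.6090 = 0.4421
Terminal stock prices: S_u = 74.24, S_d = 40.75
Terminal payoffs (K − S): max(-24.24, 0) = 0, max(9.255, 0) = 9.255
Node 0 (S = 55): V_0 = e^(−0.01)·[0.4421·0.0000 + 0.5579·9.2550] = 5.1124

$5.11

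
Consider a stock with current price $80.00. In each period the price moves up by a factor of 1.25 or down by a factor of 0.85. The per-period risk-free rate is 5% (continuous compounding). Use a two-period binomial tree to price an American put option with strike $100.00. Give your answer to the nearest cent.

$20.00

Risk-neutral probability p = (e^0.05 − 0.85)/(1.25 − 0.85) = 0.2013/0.4000 = 0.5032
Terminal stock prices: S_uu = 125, S_ud = 85, S_dd = 57.8
Terminal payoffs (K − S): max(-25, 0) = 0, max(15, 0) = 15, max(42.2, 0) = 42.2
Node u (S = 100): continuation = e^(−0.05)·[0.5032·0.0000 + 0.4968·15.0000] = 7.0889; exercise value = 0.0000 ≤ continuation, so V_u = 7.0889
Node d (S = 68): continuation = e^(−0.05)·[0.5032·15.0000 + 0.4968·42.2000] = 27.1229; exercise value = 32.0000 > continuation, so V_d = 32.0000 (exercise)
Node 0 (S = 80): continuation = e^(−0.05)·[0.5032·7.0889 + 0.4968·32.0000] = 18.5159; exercise value = 20.0000 > continuation, so V_0 = 20.0000 (exercise)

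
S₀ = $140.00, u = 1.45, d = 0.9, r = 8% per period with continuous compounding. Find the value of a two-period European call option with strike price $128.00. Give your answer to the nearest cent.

Risk-neutral probability p = (e^0.08 − 0.9)/(1.45 − 0.9) = 0.1833/0.5500 = 0.3332
Terminal stock prices: S_uu = 294.4, S_ud = 182.7, S_dd = 113.4
Terminal payoffs (S − K): max(166.4, 0) = 166.4, max(54.7, 0) = 54.7, max(-14.6, 0) = 0
Node u (S = 203): V_u = e^(−0.08)·[0.3332·166.3500 + 0.6668·54.7000] = 84.8411
Node d (S = 126): V_d = e^(−0.08)·[0.3332·54.7000 + 0.6668·0.0000] = 16.8272
Node 0 (S = 140): V_0 = e^(−0.08)·[0.3332·84.8411 + 0.6668·16.8272] = 36.4565

$36.46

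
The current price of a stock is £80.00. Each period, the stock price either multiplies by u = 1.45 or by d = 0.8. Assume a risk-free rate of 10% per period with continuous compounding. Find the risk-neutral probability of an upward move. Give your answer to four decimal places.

p = 0.4695

Risk-neutral probability p = (e^0.1 − 0.8)/(1.45 − 0.8) = 0.3052/0.6500 = 0.4695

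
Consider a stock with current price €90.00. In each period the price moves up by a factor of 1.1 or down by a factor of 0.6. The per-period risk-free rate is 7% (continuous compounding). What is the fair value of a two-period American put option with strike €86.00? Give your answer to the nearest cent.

€2.84

Risk-neutral probability p = (e^0.07 − 0.6)/(1.1 − 0.6) = 0.4725/0.5000 = 0.9450
Terminal stock prices: S_uu = 108.9, S_ud = 59.4, S_dd = 32.4
Terminal payoffs (K − S): max(-22.9, 0) = 0, max(26.6, 0) = 26.6, max(53.6, 0) = 53.6
Node u (S = 99): continuation = e^(−0.07)·[0.9450·0.0000 + 0.0550·26.6000] = 1.3637; exercise value = 0.0000 ≤ continuation, so V_u = 1.3637
Node d (S = 54): continuation = e^(−0.07)·[0.9450·26.6000 + 0.0550·53.6000] = 26.1859; exercise value = 32.0000 > continuation, so V_d = 32.0000 (exercise)
Node 0 (S = 90): continuation = e^(−0.07)·[0.9450·1.3637 + 0.0550·32.0000] = 2.8421; exercise value = 0.0000 ≤ continuation, so V_0 = 2.8421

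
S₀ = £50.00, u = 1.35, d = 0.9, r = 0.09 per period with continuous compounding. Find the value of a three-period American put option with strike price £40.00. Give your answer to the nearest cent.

£0.50

Risk-neutral probability p = (e^0.09 − 0.9)/(1.35 − 0.9) = 0.1942/0.4500 = 0.4315
Terminal stock prices: S_uuu = 123, S_uud = 82.01, S_udd = 54.68, S_ddd = 36.45
Terminal payoffs (K − S): max(-83.02, 0) = 0, max(-42.01, 0) = 0, max(-14.68, 0) = 0, max(3.55, 0) = 3.55
Node uu (S = 91.13): continuation = e^(−0.09)·[0.4315·0.0000 + 0.5685·0.0000] = 0.0000; exercise value = 0.0000 ≤ continuation, so V_uu = 0.0000
Node ud (S = 60.75): continuation = e^(−0.09)·[0.4315·0.0000 + 0.5685·0.0000] = 0.0000; exercise value = 0.0000 ≤ continuation, so V_ud = 0.0000
Node dd (S = 40.5): continuation = e^(−0.09)·[0.4315·0.0000 + 0.5685·3.5500] = 1.8445; exercise value = 0.0000 ≤ continuation, so V_dd = 1.8445
Node u (S = 67.5): continuation = e^(−0.09)·[0.4315·0.0000 + 0.5685·0.0000] = 0.0000; exercise value = 0.0000 ≤ continuation, so V_u = 0.0000
Node d (S = 45): continuation = e^(−0.09)·[0.4315·0.0000 + 0.5685·1.8445] = 0.9583; exercise value = 0.0000 ≤ continuation, so V_d = 0.9583
Node 0 (S = 50): continuation = e^(−0.09)·[0.4315·0.0000 + 0.5685·0.9583] = 0.4979; exercise value = 0.0000 ≤ continuation, so V_0 = 0.4979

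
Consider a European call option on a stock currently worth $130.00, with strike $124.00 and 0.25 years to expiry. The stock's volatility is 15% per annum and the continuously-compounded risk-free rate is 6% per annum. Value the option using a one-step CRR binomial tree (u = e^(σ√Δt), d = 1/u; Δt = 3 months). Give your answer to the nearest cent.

CRR parameters: u = e^(σ√Δt) = e^(0.15·√0.25) = 1.0779, d = 1/u = 0.9277
Per-period rate: rΔt = 0.06·0.25 = 0.015, so R = e^0.015 = 1.0151
Risk-neutral probability p = (e^0.015 − 0.9277)/(1.0779 − 0.9277) = 0.0874/0.1501 = 0.5819
Terminal stock prices: S_u = 140.1, S_d = 120.6
Terminal payoffs (S − K): max(16.12, 0) = 16.12, max(-3.393, 0) = 0
Node 0 (S = 130): V_0 = e^(−0.015)·[0.5819·16.1249 + 0.4181·0.0000] = 9.2437

$9.24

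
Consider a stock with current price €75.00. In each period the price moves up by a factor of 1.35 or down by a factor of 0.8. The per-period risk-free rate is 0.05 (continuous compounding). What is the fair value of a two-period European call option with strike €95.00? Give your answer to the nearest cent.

€7.87

Risk-neutral probability p = (e^0.05 − 0.8)/(1.35 − 0.8) = 0.2513/0.5500 = 0.4569
Terminal stock prices: S_uu = 136.7, S_ud = 81, S_dd = 48
Terminal payoffs (S − K): max(41.69, 0) = 41.69, max(-14, 0) = 0, max(-47, 0) = 0
Node u (S = 101.2): V_u = e^(−0.05)·[0.4569·41.6875 + 0.5431·0.0000] = 18.1164
Node d (S = 60): V_d = e^(−0.05)·[0.4569·0.0000 + 0.5431·0.0000] = 0.0000
Node 0 (S = 75): V_0 = e^(−0.05)·[0.4569·18.1164 + 0.5431·0.0000] = 7.8729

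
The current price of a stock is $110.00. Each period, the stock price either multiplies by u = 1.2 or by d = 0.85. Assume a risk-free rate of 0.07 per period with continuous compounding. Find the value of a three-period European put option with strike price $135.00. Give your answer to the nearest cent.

$10.90

Risk-neutral probability p = (e^0.07 − 0.85)/(1.2 − 0.85) = 0.2225/0.3500 = 0.6357
Terminal stock prices: S_uuu = 190.1, S_uud = 134.6, S_udd = 95.37, S_ddd = 67.55
Terminal payoffs (K − S): max(-55.08, 0) = 0, max(0.36, 0) = 0.36, max(39.63, 0) = 39.63, max(67.45, 0) = 67.45
Node uu (S = 158.4): V_uu = e^(−0.07)·[0.6357·0.0000 + 0.3643·0.3600] = 0.1223
Node ud (S = 112.2): V_ud = e^(−0.07)·[0.6357·0.3600 + 0.3643·39.6300] = 13.6732
Node dd (S = 79.47): V_dd = e^(−0.07)·[0.6357·39.6300 + 0.3643·67.4463] = 46.3982
Node u (S = 132): V_u = e^(−0.07)·[0.6357·0.1223 + 0.3643·13.6732] = 4.7164
Node d (S = 93.5): V_d = e^(−0.07)·[0.6357·13.6732 + 0.3643·46.3982] = 23.8634
Node 0 (S = 110): V_0 = e^(−0.07)·[0.6357·4.7164 + 0.3643·23.8634] = 10.9005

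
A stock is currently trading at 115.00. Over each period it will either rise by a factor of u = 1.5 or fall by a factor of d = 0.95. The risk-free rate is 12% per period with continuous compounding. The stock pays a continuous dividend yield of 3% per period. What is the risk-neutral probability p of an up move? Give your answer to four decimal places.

Per-period risk-free factor R = e^0.12 = 1.1275; dividend-adjusted growth = e^(0.12−0.03) = 1.0942.
Risk-neutral probability p = (1.0942 − 0.95)/(1.5 − 0.95) = 0.1442/0.5500 = 0.2621

p = 0.2621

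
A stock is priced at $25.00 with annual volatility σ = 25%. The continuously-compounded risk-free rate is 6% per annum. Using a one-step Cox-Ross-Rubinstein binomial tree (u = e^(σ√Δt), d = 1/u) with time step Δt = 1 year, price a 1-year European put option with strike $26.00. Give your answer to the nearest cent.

CRR parameters: u = e^(σ√Δt) = e^(0.25·√1) = 1.2840, d = 1/u = 0.7788
Per-period rate: rΔt = 0.06·1 = 0.06, so R = e^0.06 = 1.0618
Risk-neutral probability p = (e^0.06 − 0.7788)/(1.2840 − 0.7788) = 0.2830/0.5052 = 0.5602
Terminal stock prices: S_u = 32.1, S_d = 19.47
Terminal payoffs (K − S): max(-6.101, 0) = 0, max(6.53, 0) = 6.53
Node 0 (S = 25): V_0 = e^(−0.06)·[0.5602·0.0000 + 0.4398·6.5300] = 2.7045

$2.70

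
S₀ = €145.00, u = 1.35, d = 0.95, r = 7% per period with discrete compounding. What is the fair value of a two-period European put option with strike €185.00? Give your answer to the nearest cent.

€23.17

Risk-neutral probability p = (1 + 0.07 − 0.95)/(1.35 − 0.95) = 0.1200/0.4000 = 0.3000
Terminal stock prices: S_uu = 264.3, S_ud = 186, S_dd = 130.9
Terminal payoffs (K − S): max(-79.26, 0) = 0, max(-0.9625, 0) = 0, max(54.14, 0) = 54.14
Node u (S = 195.8): V_u = 1/1.07·[0.3000·0.0000 + 0.7000·0.0000] = 0.0000
Node d (S = 137.8): V_d = 1/1.07·[0.3000·0.0000 + 0.7000·54.1375] = 35.4171
Node 0 (S = 145): V_0 = 1/1.07·[0.3000·0.0000 + 0.7000·35.4171] = 23.1700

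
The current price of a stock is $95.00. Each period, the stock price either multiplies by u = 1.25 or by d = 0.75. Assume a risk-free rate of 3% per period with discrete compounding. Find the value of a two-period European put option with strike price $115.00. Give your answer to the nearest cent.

$23.28

Risk-neutral probability p = (1 + 0.03 − 0.75)/(1.25 − 0.75) = 0.2800/0.5000 = 0.5600
Terminal stock prices: S_uu = 148.4, S_ud = 89.06, S_dd = 53.44
Terminal payoffs (K − S): max(-33.44, 0) = 0, max(25.94, 0) = 25.94, max(61.56, 0) = 61.56
Node u (S = 118.8): V_u = 1/1.03·[0.5600·0.0000 + 0.4400·25.9375] = 11.0801
Node d (S = 71.25): V_d = 1/1.03·[0.5600·25.9375 + 0.4400·61.5625] = 40.4005
Node 0 (S = 95): V_0 = 1/1.03·[0.5600·11.0801 + 0.4400·40.4005] = 23.2826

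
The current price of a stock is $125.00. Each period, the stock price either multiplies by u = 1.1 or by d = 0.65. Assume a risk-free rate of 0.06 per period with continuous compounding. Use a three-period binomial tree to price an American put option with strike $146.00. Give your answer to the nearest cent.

$21.00

Risk-neutral probability p = (e^0.06 − 0.65)/(1.1 − 0.65) = 0.4118/0.4500 = 0.9152
Terminal stock prices: S_uuu = 166.4, S_uud = 98.31, S_udd = 58.09, S_ddd = 34.33
Terminal payoffs (K − S): max(-20.38, 0) = 0, max(47.69, 0) = 47.69, max(87.91, 0) = 87.91, max(111.7, 0) = 111.7
Node uu (S = 151.3): continuation = e^(−0.06)·[0.9152·0.0000 + 0.0848·47.6875] = 3.8087; exercise value = 0.0000 ≤ continuation, so V_uu = 3.8087
Node ud (S = 89.38): continuation = e^(−0.06)·[0.9152·47.6875 + 0.0848·87.9062] = 48.1226; exercise value = 56.6250 > continuation, so V_ud = 56.6250 (exercise)
Node dd (S = 52.81): continuation = e^(−0.06)·[0.9152·87.9062 + 0.0848·111.6719] = 84.6851; exercise value = 93.1875 > continuation, so V_dd = 93.1875 (exercise)
Node u (S = 137.5): continuation = e^(−0.06)·[0.9152·3.8087 + 0.0848·56.6250] = 7.8053; exercise value = 8.5000 > continuation, so V_u = 8.5000 (exercise)
Node d (S = 81.25): continuation = e^(−0.06)·[0.9152·56.6250 + 0.0848·93.1875] = 56.2476; exercise value = 64.7500 > continuation, so V_d = 64.7500 (exercise)
Node 0 (S = 125): continuation = e^(−0.06)·[0.9152·8.5000 + 0.0848·64.7500] = 12.4976; exercise value = 21.0000 > continuation, so V_0 = 21.0000 (exercise)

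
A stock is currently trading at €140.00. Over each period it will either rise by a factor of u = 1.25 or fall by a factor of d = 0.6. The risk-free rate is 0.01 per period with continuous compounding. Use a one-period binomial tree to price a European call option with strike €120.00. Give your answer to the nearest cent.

€34.35

Risk-neutral probability p = (e^0.01 − 0.6)/(1.25 − 0.6) = 0.4101/0.6500 = 0.6308
Terminal stock prices: S_u = 175, S_d = 84
Terminal payoffs (S − K): max(55, 0) = 55, max(-36, 0) = 0
Node 0 (S = 140): V_0 = e^(−0.01)·[0.6308·55.0000 + 0.3692·0.0000] = 34.3513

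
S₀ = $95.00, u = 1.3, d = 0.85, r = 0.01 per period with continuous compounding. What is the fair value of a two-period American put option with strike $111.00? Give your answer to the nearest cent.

Risk-neutral probability p = (e^0.01 − 0.85)/(1.3 − 0.85) = 0.1601/0.4500 = 0.3557
Terminal stock prices: S_uu = 160.6, S_ud = 105, S_dd = 68.64
Terminal payoffs (K − S): max(-49.55, 0) = 0, max(6.025, 0) = 6.025, max(42.36, 0) = 42.36
Node u (S = 123.5): continuation = e^(−0.01)·[0.3557·0.0000 + 0.6443·6.0250] = 3.8435; exercise value = 0.0000 ≤ continuation, so V_u = 3.8435
Node d (S = 80.75): continuation = e^(−0.01)·[0.3557·6.0250 + 0.6443·42.3625] = 29.1455; exercise value = 30.2500 > continuation, so V_d = 30.2500 (exercise)
Node 0 (S = 95): continuation = e^(−0.01)·[0.3557·3.8435 + 0.6443·30.2500] = 20.6505; exercise value = 16.0000 ≤ continuation, so V_0 = 20.6505

$20.65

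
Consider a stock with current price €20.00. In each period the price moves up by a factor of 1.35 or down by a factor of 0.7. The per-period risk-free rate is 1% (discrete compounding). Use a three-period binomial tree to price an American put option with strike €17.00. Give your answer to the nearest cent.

€2.89

Risk-neutral probability p = (1 + 0.01 − 0.7)/(1.35 − 0.7) = 0.3100/0.6500 = 0.4769
Terminal stock prices: S_uuu = 49.21, S_uud = 25.52, S_udd = 13.23, S_ddd = 6.86
Terminal payoffs (K − S): max(-32.21, 0) = 0, max(-8.515, 0) = 0, max(3.77, 0) = 3.77, max(10.14, 0) = 10.14
Node uu (S = 36.45): continuation = 1/1.01·[0.4769·0.0000 + 0.5231·0.0000] = 0.0000; exercise value = 0.0000 ≤ continuation, so V_uu = 0.0000
Node ud (S = 18.9): continuation = 1/1.01·[0.4769·0.0000 + 0.5231·3.7700] = 1.9525; exercise value = 0.0000 ≤ continuation, so V_ud = 1.9525
Node dd (S = 9.8): continuation = 1/1.01·[0.4769·3.7700 + 0.5231·10.1400] = 7.0317; exercise value = 7.2000 > continuation, so V_dd = 7.2000 (exercise)
Node u (S = 27): continuation = 1/1.01·[0.4769·0.0000 + 0.5231·1.9525] = 1.0112; exercise value = 0.0000 ≤ continuation, so V_u = 1.0112
Node d (S = 14): continuation = 1/1.01·[0.4769·1.9525 + 0.5231·7.2000] = 4.6508; exercise value = 3.0000 ≤ continuation, so V_d = 4.6508
Node 0 (S = 20): continuation = 1/1.01·[0.4769·1.0112 + 0.5231·4.6508] = 2.8861; exercise value = 0.0000 ≤ continuation, so V_0 = 2.8861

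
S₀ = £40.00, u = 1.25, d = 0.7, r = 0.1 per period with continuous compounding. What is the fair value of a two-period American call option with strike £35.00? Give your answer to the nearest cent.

Risk-neutral probability p = (e^0.1 − 0.7)/(1.25 − 0.7) = 0.4052/0.5500 = 0.7367
Terminal stock prices: S_uu = 62.5, S_ud = 35, S_dd = 19.6
Terminal payoffs (S − K): max(27.5, 0) = 27.5, max(0, 0) = 0, max(-15.4, 0) = 0
Node u (S = 50): continuation = e^(−0.1)·[0.7367·27.5000 + 0.2633·0.0000] = 18.3307; exercise value = 15.0000 ≤ continuation, so V_u = 18.3307
Node d (S = 28): continuation = e^(−0.1)·[0.7367·0.0000 + 0.2633·0.0000] = 0.0000; exercise value = 0.0000 ≤ continuation, so V_d = 0.0000
Node 0 (S = 40): continuation = e^(−0.1)·[0.7367·18.3307 + 0.2633·0.0000] = 12.2187; exercise value = 5.0000 ≤ continuation, so V_0 = 12.2187

£12.22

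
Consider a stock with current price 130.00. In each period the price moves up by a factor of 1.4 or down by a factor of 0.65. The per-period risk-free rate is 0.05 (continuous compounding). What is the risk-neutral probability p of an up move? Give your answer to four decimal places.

Risk-neutral probability p = (e^0.05 − 0.65)/(1.4 − 0.65) = 0.4013/0.7500 = 0.5350

p = 0.5350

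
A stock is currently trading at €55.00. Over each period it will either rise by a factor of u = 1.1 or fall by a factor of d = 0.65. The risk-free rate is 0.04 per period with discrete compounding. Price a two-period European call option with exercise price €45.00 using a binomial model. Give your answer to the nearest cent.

€14.97

Risk-neutral probability p = (1 + 0.04 − 0.65)/(1.1 − 0.65) = 0.3900/0.4500 = 0.8667
Terminal stock prices: S_uu = 66.55, S_ud = 39.33, S_dd = 23.24
Terminal payoffs (S − K): max(21.55, 0) = 21.55, max(-5.675, 0) = 0, max(-21.76, 0) = 0
Node u (S = 60.5): V_u = 1/1.04·[0.8667·21.5500 + 0.1333·0.0000] = 17.9583
Node d (S = 35.75): V_d = 1/1.04·[0.8667·0.0000 + 0.1333·0.0000] = 0.0000
Node 0 (S = 55): V_0 = 1/1.04·[0.8667·17.9583 + 0.1333·0.0000] = 14.9653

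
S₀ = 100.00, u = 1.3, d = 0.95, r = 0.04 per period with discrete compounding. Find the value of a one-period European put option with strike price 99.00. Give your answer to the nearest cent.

2.86

Risk-neutral probability p = (1 + 0.04 − 0.95)/(1.3 − 0.95) = 0.0900/0.3500 = 0.2571
Terminal stock prices: S_u = 130, S_d = 95
Terminal payoffs (K − S): max(-31, 0) = 0, max(4, 0) = 4
Node 0 (S = 100): V_0 = 1/1.04·[0.2571·0.0000 + 0.7429·4.0000] = 2.8571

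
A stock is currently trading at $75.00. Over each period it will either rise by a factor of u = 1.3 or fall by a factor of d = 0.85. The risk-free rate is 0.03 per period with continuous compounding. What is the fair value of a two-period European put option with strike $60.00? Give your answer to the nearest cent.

Risk-neutral probability p = (e^0.03 − 0.85)/(1.3 − 0.85) = 0.1805/0.4500 = 0.4010
Terminal stock prices: S_uu = 126.8, S_ud = 82.88, S_dd = 54.19
Terminal payoffs (K − S): max(-66.75, 0) = 0, max(-22.88, 0) = 0, max(5.813, 0) = 5.813
Node u (S = 97.5): V_u = e^(−0.03)·[0.4010·0.0000 + 0.5990·0.0000] = 0.0000
Node d (S = 63.75): V_d = e^(−0.03)·[0.4010·0.0000 + 0.5990·5.8125] = 3.3787
Node 0 (S = 75): V_0 = e^(−0.03)·[0.4010·0.0000 + 0.5990·3.3787] = 1.9640

$1.96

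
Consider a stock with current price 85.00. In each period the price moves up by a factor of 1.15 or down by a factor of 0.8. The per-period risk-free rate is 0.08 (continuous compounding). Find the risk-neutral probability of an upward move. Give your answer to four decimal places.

Risk-neutral probability p = (e^0.08 − 0.8)/(1.15 − 0.8) = 0.2833/0.3500 = 0.8094

p = 0.8094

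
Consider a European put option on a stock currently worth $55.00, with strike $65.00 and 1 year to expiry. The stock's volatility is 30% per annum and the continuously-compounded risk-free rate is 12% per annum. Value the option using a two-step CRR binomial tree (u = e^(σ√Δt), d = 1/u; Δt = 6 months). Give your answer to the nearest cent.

$8.57

CRR parameters: u = e^(σ√Δt) = e^(0.3·√0.5) = 1.2363, d = 1/u = 0.8089
Per-period rate: rΔt = 0.12·0.5 = 0.06, so R = e^0.06 = 1.0618
Risk-neutral probability p = (e^0.06 − 0.8089)/(1.2363 − 0.8089) = 0.2530/0.4275 = 0.5918
Terminal stock prices: S_uu = 84.07, S_ud = 55, S_dd = 35.98
Terminal payoffs (K − S): max(-19.07, 0) = 0, max(10, 0) = 10, max(29.02, 0) = 29.02
Node u (S = 68): V_u = e^(−0.06)·[0.5918·0.0000 + 0.4082·10.0000] = 3.8440
Node d (S = 44.49): V_d = e^(−0.06)·[0.5918·10.0000 + 0.4082·29.0162] = 16.7275
Node 0 (S = 55): V_0 = e^(−0.06)·[0.5918·3.8440 + 0.4082·16.7275] = 8.5726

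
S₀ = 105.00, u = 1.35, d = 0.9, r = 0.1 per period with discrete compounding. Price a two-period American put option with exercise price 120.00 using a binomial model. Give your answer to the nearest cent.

15.00

Risk-neutral probability p = (1 + 0.1 − 0.9)/(1.35 − 0.9) = 0.2000/0.4500 = 0.4444
Terminal stock prices: S_uu = 191.4, S_ud = 127.6, S_dd = 85.05
Terminal payoffs (K − S): max(-71.36, 0) = 0, max(-7.575, 0) = 0, max(34.95, 0) = 34.95
Node u (S = 141.8): continuation = 1/1.1·[0.4444·0.0000 + 0.5556·0.0000] = 0.0000; exercise value = 0.0000 ≤ continuation, so V_u = 0.0000
Node d (S = 94.5): continuation = 1/1.1·[0.4444·0.0000 + 0.5556·34.9500] = 17.6515; exercise value = 25.5000 > continuation, so V_d = 25.5000 (exercise)
Node 0 (S = 105): continuation = 1/1.1·[0.4444·0.0000 + 0.5556·25.5000] = 12.8788; exercise value = 15.0000 > continuation, so V_0 = 15.0000 (exercise)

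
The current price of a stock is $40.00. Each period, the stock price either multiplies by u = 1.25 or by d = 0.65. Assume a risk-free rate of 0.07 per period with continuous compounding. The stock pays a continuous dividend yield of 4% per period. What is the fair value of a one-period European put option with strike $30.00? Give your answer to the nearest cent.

$1.36

Per-period risk-free factor R = e^0.07 = 1.0725; dividend-adjusted growth = e^(0.07−0.04) = 1.0305.
Risk-neutral probability p = (1.0305 − 0.65)/(1.25 − 0.65) = 0.3805/0.6000 = 0.6341
Terminal stock prices: S_u = 50, S_d = 26
Terminal payoffs (K − S): max(-20, 0) = 0, max(4, 0) = 4
Node 0 (S = 40): V_0 = e^(−0.07)·[0.6341·0.0000 + 0.3659·4.0000] = 1.3647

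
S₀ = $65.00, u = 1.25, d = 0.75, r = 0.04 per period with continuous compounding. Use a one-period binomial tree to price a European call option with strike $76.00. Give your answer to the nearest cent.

$2.93

Risk-neutral probability p = (e^0.04 − 0.75)/(1.25 − 0.75) = 0.2908/0.5000 = 0.5816
Terminal stock prices: S_u = 81.25, S_d = 48.75
Terminal payoffs (S − K): max(5.25, 0) = 5.25, max(-27.25, 0) = 0
Node 0 (S = 65): V_0 = e^(−0.04)·[0.5816·5.2500 + 0.4184·0.0000] = 2.9338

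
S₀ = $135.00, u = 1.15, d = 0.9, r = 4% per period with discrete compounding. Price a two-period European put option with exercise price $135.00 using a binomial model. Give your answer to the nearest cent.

Risk-neutral probability p = (1 + 0.04 − 0.9)/(1.15 − 0.9) = 0.1400/0.2500 = 0.5600
Terminal stock prices: S_uu = 178.5, S_ud = 139.7, S_dd = 109.4
Terminal payoffs (K − S): max(-43.54, 0) = 0, max(-4.725, 0) = 0, max(25.65, 0) = 25.65
Node u (S = 155.2): V_u = 1/1.04·[0.5600·0.0000 + 0.4400·0.0000] = 0.0000
Node d (S = 121.5): V_d = 1/1.04·[0.5600·0.0000 + 0.4400·25.6500] = 10.8519
Node 0 (S = 135): V_0 = 1/1.04·[0.5600·0.0000 + 0.4400·10.8519] = 4.5912

$4.59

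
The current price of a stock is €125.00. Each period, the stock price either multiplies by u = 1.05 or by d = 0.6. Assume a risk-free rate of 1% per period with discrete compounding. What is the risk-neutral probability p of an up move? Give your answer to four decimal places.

Risk-neutral probability p = (1 + 0.01 − 0.6)/(1.05 − 0.6) = 0.4100/0.4500 = 0.9111

p = 0.9111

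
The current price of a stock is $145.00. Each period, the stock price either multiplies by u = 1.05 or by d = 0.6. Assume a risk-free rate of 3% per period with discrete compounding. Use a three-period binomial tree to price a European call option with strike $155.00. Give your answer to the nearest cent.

$10.26

Risk-neutral probability p = (1 + 0.03 − 0.6)/(1.05 − 0.6) = 0.4300/0.4500 = 0.9556
Terminal stock prices: S_uuu = 167.9, S_uud = 95.92, S_udd = 54.81, S_ddd = 31.32
Terminal payoffs (S − K): max(12.86, 0) = 12.86, max(-59.08, 0) = 0, max(-100.2, 0) = 0, max(-123.7, 0) = 0
Node uu (S = 159.9): V_uu = 1/1.03·[0.9556·12.8556 + 0.0444·0.0000] = 11.9265
Node ud (S = 91.35): V_ud = 1/1.03·[0.9556·0.0000 + 0.0444·0.0000] = 0.0000
Node dd (S = 52.2): V_dd = 1/1.03·[0.9556·0.0000 + 0.0444·0.0000] = 0.0000
Node u (S = 152.2): V_u = 1/1.03·[0.9556·11.9265 + 0.0444·0.0000] = 11.0645
Node d (S = 87): V_d = 1/1.03·[0.9556·0.0000 + 0.0444·0.0000] = 0.0000
Node 0 (S = 145): V_0 = 1/1.03·[0.9556·11.0645 + 0.0444·0.0000] = 10.2648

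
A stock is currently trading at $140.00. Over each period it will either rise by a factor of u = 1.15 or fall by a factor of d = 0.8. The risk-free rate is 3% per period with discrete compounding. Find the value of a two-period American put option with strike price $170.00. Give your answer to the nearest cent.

Risk-neutral probability p = (1 + 0.03 − 0.8)/(1.15 − 0.8) = 0.2300/0.3500 = 0.6571
Terminal stock prices: S_uu = 185.1, S_ud = 128.8, S_dd = 89.6
Terminal payoffs (K − S): max(-15.15, 0) = 0, max(41.2, 0) = 41.2, max(80.4, 0) = 80.4
Node u (S = 161): continuation = 1/1.03·[0.6571·0.0000 + 0.3429·41.2000] = 13.7143; exercise value = 9.0000 ≤ continuation, so V_u = 13.7143
Node d (S = 112): continuation = 1/1.03·[0.6571·41.2000 + 0.3429·80.4000] = 53.0485; exercise value = 58.0000 > continuation, so V_d = 58.0000 (exercise)
Node 0 (S = 140): continuation = 1/1.03·[0.6571·13.7143 + 0.3429·58.0000] = 28.0563; exercise value = 30.0000 > continuation, so V_0 = 30.0000 (exercise)

$30.00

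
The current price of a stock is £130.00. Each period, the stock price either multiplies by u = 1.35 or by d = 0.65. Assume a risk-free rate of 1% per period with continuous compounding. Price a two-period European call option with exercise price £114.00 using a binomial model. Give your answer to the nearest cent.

Risk-neutral probability p = (e^0.01 − 0.65)/(1.35 − 0.65) = 0.3601/0.7000 = 0.5144
Terminal stock prices: S_uu = 236.9, S_ud = 114.1, S_dd = 54.93
Terminal payoffs (S − K): max(122.9, 0) = 122.9, max(0.075, 0) = 0.075, max(-59.07, 0) = 0
Node u (S = 175.5): V_u = e^(−0.01)·[0.5144·122.9250 + 0.4856·0.0750] = 62.6343
Node d (S = 84.5): V_d = e^(−0.01)·[0.5144·0.0750 + 0.4856·0.0000] = 0.0382
Node 0 (S = 130): V_0 = e^(−0.01)·[0.5144·62.6343 + 0.4856·0.0382] = 31.9142

£31.91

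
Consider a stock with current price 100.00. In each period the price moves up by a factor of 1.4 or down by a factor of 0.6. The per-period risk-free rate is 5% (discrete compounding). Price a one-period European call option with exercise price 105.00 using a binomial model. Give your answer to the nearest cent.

18.75

Risk-neutral probability p = (1 + 0.05 − 0.6)/(1.4 − 0.6) = 0.4500/0.8000 = 0.5625
Terminal stock prices: S_u = 140, S_d = 60
Terminal payoffs (S − K): max(35, 0) = 35, max(-45, 0) = 0
Node 0 (S = 100): V_0 = 1/1.05·[0.5625·35.0000 + 0.4375·0.0000] = 18.7500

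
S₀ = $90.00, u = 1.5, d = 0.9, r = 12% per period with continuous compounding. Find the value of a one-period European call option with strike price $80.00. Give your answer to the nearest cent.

Risk-neutral probability p = (e^0.12 − 0.9)/(1.5 − 0.9) = 0.2275/0.6000 = 0.3792
Terminal stock prices: S_u = 135, S_d = 81
Terminal payoffs (S − K): max(55, 0) = 55, max(1, 0) = 1
Node 0 (S = 90): V_0 = e^(−0.12)·[0.3792·55.0000 + 0.6208·1.0000] = 19.0464

$19.05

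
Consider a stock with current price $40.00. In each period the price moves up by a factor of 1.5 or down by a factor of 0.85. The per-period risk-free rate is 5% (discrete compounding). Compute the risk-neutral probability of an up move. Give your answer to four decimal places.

p = 0.3077

Risk-neutral probability p = (1 + 0.05 − 0.85)/(1.5 − 0.85) = 0.2000/0.6500 = 0.3077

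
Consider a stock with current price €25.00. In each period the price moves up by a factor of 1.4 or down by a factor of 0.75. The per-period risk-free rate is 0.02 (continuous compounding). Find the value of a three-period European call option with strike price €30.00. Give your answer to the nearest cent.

Risk-neutral probability p = (e^0.02 − 0.75)/(1.4 − 0.75) = 0.2702/0.6500 = 0.4157
Terminal stock prices: S_uuu = 68.6, S_uud = 36.75, S_udd = 19.69, S_ddd = 10.55
Terminal payoffs (S − K): max(38.6, 0) = 38.6, max(6.75, 0) = 6.75, max(-10.31, 0) = 0, max(-19.45, 0) = 0
Node uu (S = 49): V_uu = e^(−0.02)·[0.4157·38.6000 + 0.5843·6.7500] = 19.5940
Node ud (S = 26.25): V_ud = e^(−0.02)·[0.4157·6.7500 + 0.5843·0.0000] = 2.7504
Node dd (S = 14.06): V_dd = e^(−0.02)·[0.4157·0.0000 + 0.5843·0.0000] = 0.0000
Node u (S = 35): V_u = e^(−0.02)·[0.4157·19.5940 + 0.5843·2.7504] = 9.5591
Node d (S = 18.75): V_d = e^(−0.02)·[0.4157·2.7504 + 0.5843·0.0000] = 1.1207
Node 0 (S = 25): V_0 = e^(−0.02)·[0.4157·9.5591 + 0.5843·1.1207] = 4.5368

€4.54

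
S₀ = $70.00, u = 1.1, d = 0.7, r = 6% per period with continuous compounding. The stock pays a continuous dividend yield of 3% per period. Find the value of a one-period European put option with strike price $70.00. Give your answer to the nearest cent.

Per-period risk-free factor R = e^0.06 = 1.0618; dividend-adjusted growth = e^(0.06−0.03) = 1.0305.
Risk-neutral probability p = (1.0305 − 0.7)/(1.1 − 0.7) = 0.3305/0.4000 = 0.8261
Terminal stock prices: S_u = 77, S_d = 49
Terminal payoffs (K − S): max(-7, 0) = 0, max(21, 0) = 21
Node 0 (S = 70): V_0 = e^(−0.06)·[0.8261·0.0000 + 0.1739·21.0000] = 3.4385

$3.44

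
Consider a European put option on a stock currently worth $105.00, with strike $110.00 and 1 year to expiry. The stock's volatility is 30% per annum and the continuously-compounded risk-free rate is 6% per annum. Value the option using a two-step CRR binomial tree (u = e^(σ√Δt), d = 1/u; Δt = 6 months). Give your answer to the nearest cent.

CRR parameters: u = e^(σ√Δt) = e^(0.3·√0.5) = 1.2363, d = 1/u = 0.8089
Per-period rate: rΔt = 0.06·0.5 = 0.03, so R = e^0.03 = 1.0305
Risk-neutral probability p = (e^0.03 − 0.8089)/(1.2363 − 0.8089) = 0.2216/0.4275 = 0.5184
Terminal stock prices: S_uu = 160.5, S_ud = 105, S_dd = 68.7
Terminal payoffs (K − S): max(-50.49, 0) = 0, max(5, 0) = 5, max(41.3, 0) = 41.3
Node u (S = 129.8): V_u = e^(−0.03)·[0.5184·0.0000 + 0.4816·5.0000] = 2.3368
Node d (S = 84.93): V_d = e^(−0.03)·[0.5184·5.0000 + 0.4816·41.3036] = 21.8189
Node 0 (S = 105): V_0 = e^(−0.03)·[0.5184·2.3368 + 0.4816·21.8189] = 11.3728

$11.37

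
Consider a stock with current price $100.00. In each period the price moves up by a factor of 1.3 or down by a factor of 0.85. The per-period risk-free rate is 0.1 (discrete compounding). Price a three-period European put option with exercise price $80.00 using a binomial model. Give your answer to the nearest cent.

$1.23

Risk-neutral probability p = (1 + 0.1 − 0.85)/(1.3 − 0.85) = 0.2500/0.4500 = 0.5556
Terminal stock prices: S_uuu = 219.7, S_uud = 143.7, S_udd = 93.92, S_ddd = 61.41
Terminal payoffs (K − S): max(-139.7, 0) = 0, max(-63.65, 0) = 0, max(-13.92, 0) = 0, max(18.59, 0) = 18.59
Node uu (S = 169): V_uu = 1/1.1·[0.5556·0.0000 + 0.4444·0.0000] = 0.0000
Node ud (S = 110.5): V_ud = 1/1.1·[0.5556·0.0000 + 0.4444·0.0000] = 0.0000
Node dd (S = 72.25): V_dd = 1/1.1·[0.5556·0.0000 + 0.4444·18.5875] = 7.5101
Node u (S = 130): V_u = 1/1.1·[0.5556·0.0000 + 0.4444·0.0000] = 0.0000
Node d (S = 85): V_d = 1/1.1·[0.5556·0.0000 + 0.4444·7.5101] = 3.0344
Node 0 (S = 100): V_0 = 1/1.1·[0.5556·0.0000 + 0.4444·3.0344] = 1.2260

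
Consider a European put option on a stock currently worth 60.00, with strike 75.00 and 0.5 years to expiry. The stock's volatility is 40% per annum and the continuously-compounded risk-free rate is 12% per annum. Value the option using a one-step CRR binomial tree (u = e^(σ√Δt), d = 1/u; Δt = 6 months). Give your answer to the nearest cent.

12.97

CRR parameters: u = e^(σ√Δt) = e^(0.4·√0.5) = 1.3269, d = 1/u = 0.7536
Per-period rate: rΔt = 0.12·0.5 = 0.06, so R = e^0.06 = 1.0618
Risk-neutral probability p = (e^0.06 − 0.7536)/(1.3269 − 0.7536) = 0.3082/0.5733 = 0.5376
Terminal stock prices: S_u = 79.61, S_d = 45.22
Terminal payoffs (K − S): max(-4.614, 0) = 0, max(29.78, 0) = 29.78
Node 0 (S = 60): V_0 = e^(−0.06)·[0.5376·0.0000 + 0.4624·29.7817] = 12.9684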